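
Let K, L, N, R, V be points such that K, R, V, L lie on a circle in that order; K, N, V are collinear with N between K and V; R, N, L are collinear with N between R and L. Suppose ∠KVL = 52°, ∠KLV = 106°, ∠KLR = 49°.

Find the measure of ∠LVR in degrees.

1. ∠KRL = 52°  [same arc KL]
2. ∠LKR = 79°  [△KRL]
3. ∠LVR = 101°  [cyclic KRVL, opposite ∠K+∠V]

∠LVR = 101°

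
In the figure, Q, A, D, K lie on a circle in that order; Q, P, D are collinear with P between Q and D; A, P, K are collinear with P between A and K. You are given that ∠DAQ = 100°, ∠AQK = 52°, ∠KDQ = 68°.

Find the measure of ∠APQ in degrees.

1. ∠DKQ = 80°  [cyclic QADK, opposite ∠A+∠K]
2. ∠KAQ = 68°  [same arc QK]
3. ∠DQK = 32°  [△QDK]
4. ∠AKQ = 60°  [△QAK]
5. ∠DAK = 32°  [same arc DK]
6. ∠ADQ = 60°  [same arc QA]
7. ∠APD = 88°  [△APD]
8. ∠APQ = 92°  [linear pair at P on QD]

∠APQ = 92°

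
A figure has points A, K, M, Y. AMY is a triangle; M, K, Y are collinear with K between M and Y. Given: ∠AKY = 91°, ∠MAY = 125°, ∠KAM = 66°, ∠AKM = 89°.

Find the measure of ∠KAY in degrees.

1. ∠AMK = 25°  [△AMK]
2. ∠AMY = 25°  [K on ray MY]
3. ∠AYM = 30°  [△AMY]
4. ∠AYK = 30°  [K on ray YM]
5. ∠KAY = 59°  [△AKY]

∠KAY = 59°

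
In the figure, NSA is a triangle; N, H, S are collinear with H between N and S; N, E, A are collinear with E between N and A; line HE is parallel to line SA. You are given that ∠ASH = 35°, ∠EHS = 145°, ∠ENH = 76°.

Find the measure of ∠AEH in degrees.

∠AEH = 111°

1. ∠EHN = 35°  [linear pair at H on NS]
2. ∠HEN = 69°  [△NHE]
3. ∠AEH = 111°  [linear pair at E on NA]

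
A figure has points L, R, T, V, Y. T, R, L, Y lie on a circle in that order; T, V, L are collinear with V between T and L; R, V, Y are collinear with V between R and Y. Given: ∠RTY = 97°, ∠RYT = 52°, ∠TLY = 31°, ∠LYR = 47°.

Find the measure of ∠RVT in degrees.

∠RVT = 102°

1. ∠TRY = 31°  [△TRY]
2. ∠LTR = 47°  [same arc RL]
3. ∠RVT = 102°  [△TVR]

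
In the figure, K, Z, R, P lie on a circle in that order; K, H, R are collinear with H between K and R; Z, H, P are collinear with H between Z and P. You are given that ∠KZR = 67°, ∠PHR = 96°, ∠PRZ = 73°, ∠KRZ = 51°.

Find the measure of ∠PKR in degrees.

1. ∠KHP = 84°  [linear pair at H on KR]
2. ∠KPZ = 51°  [same arc KZ]
3. ∠PKR = 45°  [△KHP]

∠PKR = 45°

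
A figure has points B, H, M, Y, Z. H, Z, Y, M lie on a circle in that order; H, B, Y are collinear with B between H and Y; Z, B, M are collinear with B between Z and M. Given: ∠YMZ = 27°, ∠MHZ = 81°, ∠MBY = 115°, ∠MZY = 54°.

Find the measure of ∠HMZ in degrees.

1. ∠HBM = 65°  [linear pair at B on HY]
2. ∠MHY = 54°  [same arc YM]
3. ∠HMZ = 61°  [△HBM]

∠HMZ = 61°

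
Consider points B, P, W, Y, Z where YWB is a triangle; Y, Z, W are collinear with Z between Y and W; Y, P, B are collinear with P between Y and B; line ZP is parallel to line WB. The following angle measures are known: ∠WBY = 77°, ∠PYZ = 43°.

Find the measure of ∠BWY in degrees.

∠BWY = 60°

1. ∠YPZ = 77°  [ZP∥WB, corresponding at P]
2. ∠PZY = 60°  [△YZP]
3. ∠BWY = 60°  [ZP∥WB, corresponding at Z]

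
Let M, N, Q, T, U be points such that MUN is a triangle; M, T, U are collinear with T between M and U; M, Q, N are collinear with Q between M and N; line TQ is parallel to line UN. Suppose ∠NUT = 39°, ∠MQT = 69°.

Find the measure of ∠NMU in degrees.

∠NMU = 72°

1. ∠MUN = 39°  [T on ray UM]
2. ∠MNU = 69°  [TQ∥UN, corresponding at Q]
3. ∠NMU = 72°  [△MUN]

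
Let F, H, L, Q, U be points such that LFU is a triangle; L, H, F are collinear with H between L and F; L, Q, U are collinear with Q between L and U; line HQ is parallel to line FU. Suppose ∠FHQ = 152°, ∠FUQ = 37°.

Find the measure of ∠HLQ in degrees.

∠HLQ = 115°

1. ∠LHQ = 28°  [linear pair at H on LF]
2. ∠FUL = 37°  [Q on ray UL]
3. ∠LFU = 28°  [HQ∥FU, corresponding at H]
4. ∠FLU = 115°  [△LFU]
5. ∠HLQ = 115°  [H on LF, Q on LU]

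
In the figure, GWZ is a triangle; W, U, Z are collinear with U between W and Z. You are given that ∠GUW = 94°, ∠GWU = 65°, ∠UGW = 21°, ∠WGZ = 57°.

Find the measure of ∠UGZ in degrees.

1. ∠GUZ = 86°  [linear pair at U on WZ]
2. ∠GWZ = 65°  [U on ray WZ]
3. ∠GZW = 58°  [△GWZ]
4. ∠GZU = 58°  [U on ray ZW]
5. ∠UGZ = 36°  [△GUZ]

∠UGZ = 36°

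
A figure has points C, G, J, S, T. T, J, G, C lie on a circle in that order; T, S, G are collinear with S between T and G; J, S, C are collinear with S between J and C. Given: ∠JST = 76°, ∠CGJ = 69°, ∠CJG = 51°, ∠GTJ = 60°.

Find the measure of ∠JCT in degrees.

1. ∠CJT = 44°  [△TSJ]
2. ∠CTJ = 111°  [cyclic TJGC, opposite ∠T+∠G]
3. ∠JCT = 25°  [△TJC]

∠JCT = 25°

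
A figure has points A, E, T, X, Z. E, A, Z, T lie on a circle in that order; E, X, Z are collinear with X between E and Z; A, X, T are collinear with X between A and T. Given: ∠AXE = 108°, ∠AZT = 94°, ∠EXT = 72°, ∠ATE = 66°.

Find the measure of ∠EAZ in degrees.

∠EAZ = 70°

1. ∠AET = 86°  [cyclic EAZT, opposite ∠E+∠Z]
2. ∠AZE = 66°  [same arc EA]
3. ∠EAT = 28°  [△EAT]
4. ∠AEZ = 44°  [△EXA]
5. ∠EAZ = 70°  [△EAZ]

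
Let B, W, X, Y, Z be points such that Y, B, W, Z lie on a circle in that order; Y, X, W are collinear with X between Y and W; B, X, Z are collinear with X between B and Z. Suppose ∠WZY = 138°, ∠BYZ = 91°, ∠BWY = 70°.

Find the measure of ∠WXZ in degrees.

∠WXZ = 93°

1. ∠WBY = 42°  [cyclic YBWZ, opposite ∠B+∠Z]
2. ∠BZY = 70°  [same arc YB]
3. ∠BYW = 68°  [△YBW]
4. ∠YBZ = 19°  [△YBZ]
5. ∠BZW = 68°  [same arc BW]
6. ∠YWZ = 19°  [same arc YZ]
7. ∠WXZ = 93°  [△WXZ]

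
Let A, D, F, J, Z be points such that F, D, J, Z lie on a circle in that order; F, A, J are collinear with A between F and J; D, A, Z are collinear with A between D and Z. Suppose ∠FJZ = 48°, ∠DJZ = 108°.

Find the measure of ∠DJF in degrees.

∠DJF = 60°

1. ∠FDZ = 48°  [same arc FZ]
2. ∠DFZ = 72°  [cyclic FDJZ, opposite ∠F+∠J]
3. ∠DZF = 60°  [△FDZ]
4. ∠DJF = 60°  [same arc FD]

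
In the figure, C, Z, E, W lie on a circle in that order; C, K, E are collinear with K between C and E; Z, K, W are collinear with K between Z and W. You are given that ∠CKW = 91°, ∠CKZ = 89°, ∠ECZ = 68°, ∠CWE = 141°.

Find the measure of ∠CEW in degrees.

∠CEW = 23°

1. ∠EKW = 89°  [linear pair at K on CE]
2. ∠EWZ = 68°  [same arc ZE]
3. ∠CEW = 23°  [△EKW]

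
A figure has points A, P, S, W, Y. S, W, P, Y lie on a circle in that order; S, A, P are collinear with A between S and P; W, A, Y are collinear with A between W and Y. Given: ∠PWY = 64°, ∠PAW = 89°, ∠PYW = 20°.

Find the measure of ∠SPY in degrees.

1. ∠SAY = 89°  [vertical angles at A]
2. ∠PAY = 91°  [linear pair at A on SP]
3. ∠SPY = 69°  [△PAY]

∠SPY = 69°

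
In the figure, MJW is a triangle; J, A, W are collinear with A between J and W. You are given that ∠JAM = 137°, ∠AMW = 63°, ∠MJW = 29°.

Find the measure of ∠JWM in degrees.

∠JWM = 74°

1. ∠MAW = 43°  [linear pair at A on JW]
2. ∠AWM = 74°  [△MAW]
3. ∠JWM = 74°  [A on ray WJ]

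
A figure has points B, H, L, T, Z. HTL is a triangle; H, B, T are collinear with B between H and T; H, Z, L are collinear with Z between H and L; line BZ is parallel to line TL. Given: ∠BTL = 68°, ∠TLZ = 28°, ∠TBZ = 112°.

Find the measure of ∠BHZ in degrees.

∠BHZ = 84°

1. ∠HLT = 28°  [Z on ray LH]
2. ∠HBZ = 68°  [linear pair at B on HT]
3. ∠BZH = 28°  [BZ∥TL, corresponding at Z]
4. ∠BHZ = 84°  [△HBZ]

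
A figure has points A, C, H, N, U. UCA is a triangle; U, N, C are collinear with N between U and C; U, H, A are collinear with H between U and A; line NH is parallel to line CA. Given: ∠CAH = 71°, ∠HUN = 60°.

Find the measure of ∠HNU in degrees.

1. ∠CAU = 71°  [H on ray AU]
2. ∠AUC = 60°  [N on UC, H on UA]
3. ∠ACU = 49°  [△UCA]
4. ∠HNU = 49°  [NH∥CA, corresponding at N]

∠HNU = 49°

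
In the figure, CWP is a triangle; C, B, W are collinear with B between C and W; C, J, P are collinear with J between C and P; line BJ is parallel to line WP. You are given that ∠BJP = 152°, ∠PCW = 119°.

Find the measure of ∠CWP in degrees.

∠CWP = 33°

1. ∠BJC = 28°  [linear pair at J on CP]
2. ∠BCJ = 119°  [B on CW, J on CP]
3. ∠CBJ = 33°  [△CBJ]
4. ∠CWP = 33°  [BJ∥WP, corresponding at B]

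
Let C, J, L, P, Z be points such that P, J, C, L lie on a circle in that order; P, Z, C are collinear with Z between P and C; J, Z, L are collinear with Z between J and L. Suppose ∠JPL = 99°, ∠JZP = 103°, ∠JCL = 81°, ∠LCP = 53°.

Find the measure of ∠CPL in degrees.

∠CPL = 75°

1. ∠CZL = 103°  [vertical angles at Z]
2. ∠LJP = 53°  [same arc PL]
3. ∠LZP = 77°  [linear pair at Z on PC]
4. ∠JLP = 28°  [△PJL]
5. ∠CPL = 75°  [△PZL]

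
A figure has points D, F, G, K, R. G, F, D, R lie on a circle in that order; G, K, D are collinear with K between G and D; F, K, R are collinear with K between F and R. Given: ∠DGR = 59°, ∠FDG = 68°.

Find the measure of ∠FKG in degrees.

1. ∠DFR = 59°  [same arc DR]
2. ∠DKF = 53°  [△FKD]
3. ∠FKG = 127°  [linear pair at K on GD]

∠FKG = 127°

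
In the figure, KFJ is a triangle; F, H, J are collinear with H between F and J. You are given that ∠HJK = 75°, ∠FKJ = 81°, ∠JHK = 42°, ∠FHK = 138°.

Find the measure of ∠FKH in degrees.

∠FKH = 18°

1. ∠FJK = 75°  [H on ray JF]
2. ∠JFK = 24°  [△KFJ]
3. ∠HFK = 24°  [H on ray FJ]
4. ∠FKH = 18°  [△KFH]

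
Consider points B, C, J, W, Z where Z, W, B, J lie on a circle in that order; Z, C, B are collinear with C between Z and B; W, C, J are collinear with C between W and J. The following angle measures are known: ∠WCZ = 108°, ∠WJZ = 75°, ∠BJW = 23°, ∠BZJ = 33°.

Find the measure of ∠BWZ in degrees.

1. ∠WBZ = 75°  [same arc ZW]
2. ∠BZW = 23°  [same arc WB]
3. ∠BWZ = 82°  [△ZWB]

∠BWZ = 82°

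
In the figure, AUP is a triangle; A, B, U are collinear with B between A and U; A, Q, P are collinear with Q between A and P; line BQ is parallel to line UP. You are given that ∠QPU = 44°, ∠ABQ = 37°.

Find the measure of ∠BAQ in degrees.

∠BAQ = 99°

1. ∠APU = 44°  [Q on ray PA]
2. ∠AUP = 37°  [BQ∥UP, corresponding at B]
3. ∠PAU = 99°  [△AUP]
4. ∠BAQ = 99°  [B on AU, Q on AP]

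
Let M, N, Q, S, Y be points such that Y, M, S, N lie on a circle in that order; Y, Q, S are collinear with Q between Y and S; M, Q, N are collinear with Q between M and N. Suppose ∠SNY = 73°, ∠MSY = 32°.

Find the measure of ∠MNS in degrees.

1. ∠SMY = 107°  [cyclic YMSN, opposite ∠M+∠N]
2. ∠MYS = 41°  [△YMS]
3. ∠MNS = 41°  [same arc MS]

∠MNS = 41°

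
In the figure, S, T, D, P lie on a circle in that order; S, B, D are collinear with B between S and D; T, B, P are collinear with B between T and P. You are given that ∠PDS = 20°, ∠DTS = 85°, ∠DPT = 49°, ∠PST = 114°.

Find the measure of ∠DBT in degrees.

1. ∠PTS = 20°  [same arc SP]
2. ∠DST = 49°  [same arc TD]
3. ∠SBT = 111°  [△SBT]
4. ∠DBT = 69°  [linear pair at B on SD]

∠DBT = 69°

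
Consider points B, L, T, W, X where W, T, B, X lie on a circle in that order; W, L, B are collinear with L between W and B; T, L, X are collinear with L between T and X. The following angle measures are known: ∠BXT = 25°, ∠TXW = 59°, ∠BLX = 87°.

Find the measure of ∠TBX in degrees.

∠TBX = 127°

1. ∠BWT = 25°  [same arc TB]
2. ∠TLW = 87°  [vertical angles at L]
3. ∠WTX = 68°  [△WLT]
4. ∠TWX = 53°  [△WTX]
5. ∠TBX = 127°  [cyclic WTBX, opposite ∠W+∠B]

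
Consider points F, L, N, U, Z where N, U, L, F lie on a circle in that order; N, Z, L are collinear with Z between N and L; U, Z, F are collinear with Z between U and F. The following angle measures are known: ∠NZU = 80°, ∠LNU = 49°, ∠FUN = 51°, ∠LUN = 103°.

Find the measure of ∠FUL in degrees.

1. ∠LZU = 100°  [linear pair at Z on NL]
2. ∠NLU = 28°  [△NUL]
3. ∠FUL = 52°  [△UZL]

∠FUL = 52°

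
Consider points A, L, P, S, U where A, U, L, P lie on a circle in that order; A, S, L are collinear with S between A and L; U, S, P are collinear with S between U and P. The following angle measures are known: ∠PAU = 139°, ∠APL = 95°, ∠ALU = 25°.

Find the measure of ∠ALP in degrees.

∠ALP = 16°

1. ∠APU = 25°  [same arc AU]
2. ∠AUP = 16°  [△AUP]
3. ∠ALP = 16°  [same arc AP]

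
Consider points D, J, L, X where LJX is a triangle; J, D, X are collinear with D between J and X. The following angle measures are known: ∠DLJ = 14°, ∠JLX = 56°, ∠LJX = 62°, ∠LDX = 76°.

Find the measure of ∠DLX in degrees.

1. ∠JXL = 62°  [△LJX]
2. ∠DXL = 62°  [D on ray XJ]
3. ∠DLX = 42°  [△LDX]

∠DLX = 42°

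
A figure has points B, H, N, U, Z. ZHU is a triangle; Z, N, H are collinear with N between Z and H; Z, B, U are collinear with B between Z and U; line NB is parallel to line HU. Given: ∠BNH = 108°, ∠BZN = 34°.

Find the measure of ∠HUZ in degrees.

1. ∠BNZ = 72°  [linear pair at N on ZH]
2. ∠NBZ = 74°  [△ZNB]
3. ∠HUZ = 74°  [NB∥HU, corresponding at B]

∠HUZ = 74°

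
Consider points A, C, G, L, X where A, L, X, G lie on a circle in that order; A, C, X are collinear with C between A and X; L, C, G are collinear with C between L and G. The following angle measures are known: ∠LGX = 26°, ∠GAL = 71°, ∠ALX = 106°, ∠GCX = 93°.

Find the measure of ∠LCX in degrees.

∠LCX = 87°

1. ∠LAX = 26°  [same arc LX]
2. ∠GXL = 109°  [cyclic ALXG, opposite ∠A+∠X]
3. ∠AXL = 48°  [△ALX]
4. ∠GLX = 45°  [△LXG]
5. ∠LCX = 87°  [△LCX]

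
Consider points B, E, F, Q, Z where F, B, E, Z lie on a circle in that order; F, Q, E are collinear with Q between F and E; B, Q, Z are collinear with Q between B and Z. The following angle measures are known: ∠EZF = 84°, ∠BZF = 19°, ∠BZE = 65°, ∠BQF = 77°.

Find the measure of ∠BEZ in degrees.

1. ∠BEF = 19°  [same arc FB]
2. ∠BQE = 103°  [linear pair at Q on FE]
3. ∠EBZ = 58°  [△BQE]
4. ∠BEZ = 57°  [△BEZ]

∠BEZ = 57°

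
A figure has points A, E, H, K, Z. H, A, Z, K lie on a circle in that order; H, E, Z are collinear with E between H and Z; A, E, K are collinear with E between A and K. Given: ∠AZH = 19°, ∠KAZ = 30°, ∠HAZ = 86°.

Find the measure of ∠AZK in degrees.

1. ∠AHZ = 75°  [△HAZ]
2. ∠AKZ = 75°  [same arc AZ]
3. ∠AZK = 75°  [△AZK]

∠AZK = 75°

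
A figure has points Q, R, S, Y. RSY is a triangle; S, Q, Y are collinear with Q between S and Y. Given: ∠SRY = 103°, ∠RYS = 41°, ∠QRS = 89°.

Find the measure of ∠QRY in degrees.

1. ∠RSY = 36°  [△RSY]
2. ∠QYR = 41°  [Q on ray YS]
3. ∠QSR = 36°  [Q on ray SY]
4. ∠RQS = 55°  [△RSQ]
5. ∠RQY = 125°  [linear pair at Q on SY]
6. ∠QRY = 14°  [△RQY]

∠QRY = 14°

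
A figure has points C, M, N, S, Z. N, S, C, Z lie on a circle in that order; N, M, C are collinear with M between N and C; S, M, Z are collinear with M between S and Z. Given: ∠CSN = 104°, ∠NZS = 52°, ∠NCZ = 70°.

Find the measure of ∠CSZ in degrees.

1. ∠CZN = 76°  [cyclic NSCZ, opposite ∠S+∠Z]
2. ∠CNZ = 34°  [△NCZ]
3. ∠CSZ = 34°  [same arc CZ]

∠CSZ = 34°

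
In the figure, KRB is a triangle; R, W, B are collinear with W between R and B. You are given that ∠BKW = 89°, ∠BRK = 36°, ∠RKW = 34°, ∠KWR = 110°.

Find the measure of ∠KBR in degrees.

1. ∠BWK = 70°  [linear pair at W on RB]
2. ∠KBW = 21°  [△KWB]
3. ∠KBR = 21°  [W on ray BR]

∠KBR = 21°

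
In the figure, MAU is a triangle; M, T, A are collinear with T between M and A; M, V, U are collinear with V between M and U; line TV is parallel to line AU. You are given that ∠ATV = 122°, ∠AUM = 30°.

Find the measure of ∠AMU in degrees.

∠AMU = 92°

1. ∠MTV = 58°  [linear pair at T on MA]
2. ∠MVT = 30°  [TV∥AU, corresponding at V]
3. ∠TMV = 92°  [△MTV]
4. ∠AMU = 92°  [T on MA, V on MU]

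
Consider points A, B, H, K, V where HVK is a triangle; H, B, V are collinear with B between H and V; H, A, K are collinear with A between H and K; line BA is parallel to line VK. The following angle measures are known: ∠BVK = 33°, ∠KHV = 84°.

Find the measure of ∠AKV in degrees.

1. ∠HVK = 33°  [B on ray VH]
2. ∠HKV = 63°  [△HVK]
3. ∠AKV = 63°  [A on ray KH]

∠AKV = 63°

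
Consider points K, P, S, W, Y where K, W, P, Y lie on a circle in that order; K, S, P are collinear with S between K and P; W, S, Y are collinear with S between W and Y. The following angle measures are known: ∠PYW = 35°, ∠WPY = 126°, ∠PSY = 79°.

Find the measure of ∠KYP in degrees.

1. ∠PWY = 19°  [△WPY]
2. ∠KPY = 66°  [△PSY]
3. ∠PKY = 19°  [same arc PY]
4. ∠KYP = 95°  [△KPY]

∠KYP = 95°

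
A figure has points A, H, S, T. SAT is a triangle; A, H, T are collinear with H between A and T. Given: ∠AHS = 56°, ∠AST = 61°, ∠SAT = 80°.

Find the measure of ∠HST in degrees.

∠HST = 17°

1. ∠SHT = 124°  [linear pair at H on AT]
2. ∠ATS = 39°  [△SAT]
3. ∠HTS = 39°  [H on ray TA]
4. ∠HST = 17°  [△SHT]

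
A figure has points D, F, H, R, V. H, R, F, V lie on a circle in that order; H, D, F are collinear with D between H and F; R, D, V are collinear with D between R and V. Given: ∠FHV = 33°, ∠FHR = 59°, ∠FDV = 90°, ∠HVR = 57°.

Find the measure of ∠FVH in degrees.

∠FVH = 116°

1. ∠FVR = 59°  [same arc RF]
2. ∠HFV = 31°  [△FDV]
3. ∠FVH = 116°  [△HFV]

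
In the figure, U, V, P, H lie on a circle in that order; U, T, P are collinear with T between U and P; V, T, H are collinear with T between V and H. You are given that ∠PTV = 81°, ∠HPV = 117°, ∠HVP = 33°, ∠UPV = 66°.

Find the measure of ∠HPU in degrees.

1. ∠HTU = 81°  [vertical angles at T]
2. ∠PHV = 30°  [△VPH]
3. ∠HTP = 99°  [linear pair at T on UP]
4. ∠HPU = 51°  [△PTH]

∠HPU = 51°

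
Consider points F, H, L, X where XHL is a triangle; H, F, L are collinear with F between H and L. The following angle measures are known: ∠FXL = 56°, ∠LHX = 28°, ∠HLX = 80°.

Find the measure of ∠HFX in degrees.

∠HFX = 136°

1. ∠FLX = 80°  [F on ray LH]
2. ∠LFX = 44°  [△XFL]
3. ∠HFX = 136°  [linear pair at F on HL]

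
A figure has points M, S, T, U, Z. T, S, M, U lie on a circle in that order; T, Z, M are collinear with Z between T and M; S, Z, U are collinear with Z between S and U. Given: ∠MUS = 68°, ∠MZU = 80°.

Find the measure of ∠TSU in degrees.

∠TSU = 32°

1. ∠MTS = 68°  [same arc SM]
2. ∠SZT = 80°  [vertical angles at Z]
3. ∠TSU = 32°  [△TZS]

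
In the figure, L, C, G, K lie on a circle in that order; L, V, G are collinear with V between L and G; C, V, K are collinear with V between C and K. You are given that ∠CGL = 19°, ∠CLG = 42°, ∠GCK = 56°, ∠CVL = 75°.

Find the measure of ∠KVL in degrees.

1. ∠CKL = 19°  [same arc LC]
2. ∠GLK = 56°  [same arc GK]
3. ∠KVL = 105°  [△LVK]

∠KVL = 105°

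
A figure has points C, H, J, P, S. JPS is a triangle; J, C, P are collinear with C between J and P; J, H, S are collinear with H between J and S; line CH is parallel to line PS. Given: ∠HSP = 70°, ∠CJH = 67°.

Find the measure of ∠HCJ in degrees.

1. ∠JSP = 70°  [H on ray SJ]
2. ∠PJS = 67°  [C on JP, H on JS]
3. ∠JPS = 43°  [△JPS]
4. ∠HCJ = 43°  [CH∥PS, corresponding at C]

∠HCJ = 43°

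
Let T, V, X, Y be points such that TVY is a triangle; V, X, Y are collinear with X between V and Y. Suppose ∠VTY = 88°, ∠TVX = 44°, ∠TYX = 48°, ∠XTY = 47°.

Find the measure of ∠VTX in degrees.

∠VTX = 41°

1. ∠TXY = 85°  [△TXY]
2. ∠TXV = 95°  [linear pair at X on VY]
3. ∠VTX = 41°  [△TVX]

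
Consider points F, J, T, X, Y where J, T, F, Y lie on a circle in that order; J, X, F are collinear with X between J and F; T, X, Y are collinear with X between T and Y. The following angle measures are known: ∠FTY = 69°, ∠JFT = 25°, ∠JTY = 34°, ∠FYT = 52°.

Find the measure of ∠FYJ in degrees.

1. ∠FJY = 69°  [same arc FY]
2. ∠JFY = 34°  [same arc JY]
3. ∠FYJ = 77°  [△JFY]

∠FYJ = 77°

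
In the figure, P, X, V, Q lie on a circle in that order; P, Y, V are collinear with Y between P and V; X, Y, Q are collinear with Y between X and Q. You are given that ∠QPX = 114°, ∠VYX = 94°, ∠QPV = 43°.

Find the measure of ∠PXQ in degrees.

∠PXQ = 23°

1. ∠PYQ = 94°  [vertical angles at Y]
2. ∠PQX = 43°  [△PYQ]
3. ∠PXQ = 23°  [△PXQ]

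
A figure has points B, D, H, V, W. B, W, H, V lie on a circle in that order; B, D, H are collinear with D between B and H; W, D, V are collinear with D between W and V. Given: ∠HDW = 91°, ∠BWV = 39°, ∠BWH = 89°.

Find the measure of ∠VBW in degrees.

∠VBW = 102°

1. ∠BDW = 89°  [linear pair at D on BH]
2. ∠HBW = 52°  [△BDW]
3. ∠BHW = 39°  [△BWH]
4. ∠BVW = 39°  [same arc BW]
5. ∠VBW = 102°  [△BWV]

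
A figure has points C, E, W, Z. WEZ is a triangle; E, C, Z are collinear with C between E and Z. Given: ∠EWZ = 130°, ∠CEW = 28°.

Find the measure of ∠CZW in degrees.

1. ∠WEZ = 28°  [C on ray EZ]
2. ∠EZW = 22°  [△WEZ]
3. ∠CZW = 22°  [C on ray ZE]

∠CZW = 22°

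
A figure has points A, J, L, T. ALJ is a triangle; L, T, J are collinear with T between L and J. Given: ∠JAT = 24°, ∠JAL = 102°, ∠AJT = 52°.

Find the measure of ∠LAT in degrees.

∠LAT = 78°

1. ∠ATJ = 104°  [△ATJ]
2. ∠AJL = 52°  [T on ray JL]
3. ∠ATL = 76°  [linear pair at T on LJ]
4. ∠ALJ = 26°  [△ALJ]
5. ∠ALT = 26°  [T on ray LJ]
6. ∠LAT = 78°  [△ALT]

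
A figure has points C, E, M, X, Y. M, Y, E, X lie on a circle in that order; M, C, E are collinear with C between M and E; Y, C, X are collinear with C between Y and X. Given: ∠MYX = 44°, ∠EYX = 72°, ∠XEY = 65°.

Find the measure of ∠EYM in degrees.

1. ∠MEX = 44°  [same arc MX]
2. ∠EMX = 72°  [same arc EX]
3. ∠EXM = 64°  [△MEX]
4. ∠EYM = 116°  [cyclic MYEX, opposite ∠Y+∠X]

∠EYM = 116°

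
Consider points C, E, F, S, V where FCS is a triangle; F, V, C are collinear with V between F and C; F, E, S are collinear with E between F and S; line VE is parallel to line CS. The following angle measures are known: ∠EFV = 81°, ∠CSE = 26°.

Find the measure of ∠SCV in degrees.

∠SCV = 73°

1. ∠CFS = 81°  [V on FC, E on FS]
2. ∠CSF = 26°  [E on ray SF]
3. ∠FCS = 73°  [△FCS]
4. ∠SCV = 73°  [V on ray CF]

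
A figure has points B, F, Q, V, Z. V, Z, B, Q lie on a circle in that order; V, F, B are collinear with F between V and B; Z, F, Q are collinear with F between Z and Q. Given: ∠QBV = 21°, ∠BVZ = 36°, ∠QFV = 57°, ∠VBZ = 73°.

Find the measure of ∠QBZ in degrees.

1. ∠BQZ = 36°  [same arc ZB]
2. ∠BFZ = 57°  [vertical angles at F]
3. ∠BZQ = 50°  [△ZFB]
4. ∠QBZ = 94°  [△ZBQ]

∠QBZ = 94°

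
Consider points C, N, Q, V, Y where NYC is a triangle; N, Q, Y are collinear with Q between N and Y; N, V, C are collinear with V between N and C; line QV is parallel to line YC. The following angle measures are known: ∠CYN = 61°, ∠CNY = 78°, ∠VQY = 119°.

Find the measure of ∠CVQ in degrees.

∠CVQ = 139°

1. ∠NCY = 41°  [△NYC]
2. ∠NVQ = 41°  [QV∥YC, corresponding at V]
3. ∠CVQ = 139°  [linear pair at V on NC]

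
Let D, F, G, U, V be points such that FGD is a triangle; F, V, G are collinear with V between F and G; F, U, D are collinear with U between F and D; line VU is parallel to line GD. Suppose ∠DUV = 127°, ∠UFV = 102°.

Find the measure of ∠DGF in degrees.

1. ∠FUV = 53°  [linear pair at U on FD]
2. ∠FVU = 25°  [△FVU]
3. ∠DGF = 25°  [VU∥GD, corresponding at V]

∠DGF = 25°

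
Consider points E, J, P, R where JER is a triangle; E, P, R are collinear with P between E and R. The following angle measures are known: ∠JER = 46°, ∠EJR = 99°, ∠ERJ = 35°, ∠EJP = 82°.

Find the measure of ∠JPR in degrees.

∠JPR = 128°

1. ∠JEP = 46°  [P on ray ER]
2. ∠EPJ = 52°  [△JEP]
3. ∠JPR = 128°  [linear pair at P on ER]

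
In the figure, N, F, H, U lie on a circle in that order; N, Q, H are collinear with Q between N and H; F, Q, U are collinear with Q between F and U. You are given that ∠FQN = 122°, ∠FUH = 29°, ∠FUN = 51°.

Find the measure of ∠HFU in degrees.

1. ∠FQH = 58°  [linear pair at Q on NH]
2. ∠FHN = 51°  [same arc NF]
3. ∠HFU = 71°  [△FQH]

∠HFU = 71°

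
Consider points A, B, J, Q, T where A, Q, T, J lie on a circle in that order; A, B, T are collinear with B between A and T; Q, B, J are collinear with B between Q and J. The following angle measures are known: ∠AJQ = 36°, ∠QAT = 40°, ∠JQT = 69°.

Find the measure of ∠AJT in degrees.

1. ∠ATQ = 36°  [same arc AQ]
2. ∠AQT = 104°  [△AQT]
3. ∠AJT = 76°  [cyclic AQTJ, opposite ∠Q+∠J]

∠AJT = 76°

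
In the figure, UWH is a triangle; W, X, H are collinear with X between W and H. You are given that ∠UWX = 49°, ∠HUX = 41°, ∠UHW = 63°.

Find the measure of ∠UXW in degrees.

1. ∠UHX = 63°  [X on ray HW]
2. ∠HXU = 76°  [△UXH]
3. ∠UXW = 104°  [linear pair at X on WH]

∠UXW = 104°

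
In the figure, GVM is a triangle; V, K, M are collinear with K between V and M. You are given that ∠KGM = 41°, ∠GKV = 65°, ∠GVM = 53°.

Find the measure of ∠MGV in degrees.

∠MGV = 103°

1. ∠GKM = 115°  [linear pair at K on VM]
2. ∠GMK = 24°  [△GKM]
3. ∠GMV = 24°  [K on ray MV]
4. ∠MGV = 103°  [△GVM]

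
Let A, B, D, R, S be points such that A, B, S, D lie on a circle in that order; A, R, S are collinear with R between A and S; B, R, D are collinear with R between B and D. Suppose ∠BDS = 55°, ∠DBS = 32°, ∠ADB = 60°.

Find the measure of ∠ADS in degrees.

1. ∠BAS = 55°  [same arc BS]
2. ∠ASB = 60°  [same arc AB]
3. ∠ABS = 65°  [△ABS]
4. ∠ADS = 115°  [cyclic ABSD, opposite ∠B+∠D]

∠ADS = 115°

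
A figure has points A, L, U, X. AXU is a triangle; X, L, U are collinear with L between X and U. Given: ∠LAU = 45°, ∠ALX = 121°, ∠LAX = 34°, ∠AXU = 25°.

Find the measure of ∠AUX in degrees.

∠AUX = 76°

1. ∠ALU = 59°  [linear pair at L on XU]
2. ∠AUL = 76°  [△ALU]
3. ∠AUX = 76°  [L on ray UX]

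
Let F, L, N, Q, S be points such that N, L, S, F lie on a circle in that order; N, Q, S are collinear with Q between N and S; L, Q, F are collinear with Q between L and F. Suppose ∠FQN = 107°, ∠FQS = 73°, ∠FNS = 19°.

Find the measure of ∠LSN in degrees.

1. ∠LQS = 107°  [vertical angles at Q]
2. ∠FLS = 19°  [same arc SF]
3. ∠LSN = 54°  [△LQS]

∠LSN = 54°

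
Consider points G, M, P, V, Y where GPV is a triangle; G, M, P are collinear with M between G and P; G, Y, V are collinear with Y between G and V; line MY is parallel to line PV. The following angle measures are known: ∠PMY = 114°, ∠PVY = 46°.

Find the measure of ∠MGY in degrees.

1. ∠GMY = 66°  [linear pair at M on GP]
2. ∠GVP = 46°  [Y on ray VG]
3. ∠GPV = 66°  [MY∥PV, corresponding at M]
4. ∠PGV = 68°  [△GPV]
5. ∠MGY = 68°  [M on GP, Y on GV]

∠MGY = 68°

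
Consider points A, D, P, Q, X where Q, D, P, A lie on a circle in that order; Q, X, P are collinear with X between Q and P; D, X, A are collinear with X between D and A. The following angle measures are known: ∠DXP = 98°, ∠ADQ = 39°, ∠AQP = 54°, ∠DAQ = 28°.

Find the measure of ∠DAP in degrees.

1. ∠AXQ = 98°  [vertical angles at X]
2. ∠APQ = 39°  [same arc QA]
3. ∠AXP = 82°  [linear pair at X on QP]
4. ∠DAP = 59°  [△PXA]

∠DAP = 59°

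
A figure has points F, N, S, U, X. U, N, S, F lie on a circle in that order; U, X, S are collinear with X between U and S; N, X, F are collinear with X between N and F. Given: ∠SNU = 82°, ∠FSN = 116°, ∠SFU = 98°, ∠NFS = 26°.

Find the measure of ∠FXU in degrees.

∠FXU = 70°

1. ∠FNS = 38°  [△NSF]
2. ∠NUS = 26°  [same arc NS]
3. ∠FUS = 38°  [same arc SF]
4. ∠NSU = 72°  [△UNS]
5. ∠NFU = 72°  [same arc UN]
6. ∠FXU = 70°  [△UXF]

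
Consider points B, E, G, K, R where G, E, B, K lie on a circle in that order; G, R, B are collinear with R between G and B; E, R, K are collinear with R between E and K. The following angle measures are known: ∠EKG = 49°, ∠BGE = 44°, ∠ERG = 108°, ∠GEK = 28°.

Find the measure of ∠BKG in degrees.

1. ∠EBG = 49°  [same arc GE]
2. ∠BEG = 87°  [△GEB]
3. ∠BKG = 93°  [cyclic GEBK, opposite ∠E+∠K]

∠BKG = 93°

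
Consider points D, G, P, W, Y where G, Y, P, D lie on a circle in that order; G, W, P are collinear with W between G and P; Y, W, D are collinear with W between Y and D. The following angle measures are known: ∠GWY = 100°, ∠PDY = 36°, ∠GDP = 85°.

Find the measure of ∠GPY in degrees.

1. ∠PGY = 36°  [same arc YP]
2. ∠GYP = 95°  [cyclic GYPD, opposite ∠Y+∠D]
3. ∠GPY = 49°  [△GYP]

∠GPY = 49°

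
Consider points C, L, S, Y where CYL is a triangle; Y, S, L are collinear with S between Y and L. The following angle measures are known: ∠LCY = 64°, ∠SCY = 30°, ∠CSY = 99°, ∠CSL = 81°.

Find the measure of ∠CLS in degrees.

∠CLS = 65°

1. ∠CYS = 51°  [△CYS]
2. ∠CYL = 51°  [S on ray YL]
3. ∠CLY = 65°  [△CYL]
4. ∠CLS = 65°  [S on ray LY]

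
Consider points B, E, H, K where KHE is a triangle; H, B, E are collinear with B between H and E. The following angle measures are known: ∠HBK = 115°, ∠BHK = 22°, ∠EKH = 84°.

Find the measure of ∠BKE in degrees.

∠BKE = 41°

1. ∠EBK = 65°  [linear pair at B on HE]
2. ∠EHK = 22°  [B on ray HE]
3. ∠HEK = 74°  [△KHE]
4. ∠BEK = 74°  [B on ray EH]
5. ∠BKE = 41°  [△KBE]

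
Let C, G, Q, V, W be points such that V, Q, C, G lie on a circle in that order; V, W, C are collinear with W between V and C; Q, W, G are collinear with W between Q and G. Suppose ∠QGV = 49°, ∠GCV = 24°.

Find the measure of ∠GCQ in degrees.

∠GCQ = 73°

1. ∠GQV = 24°  [same arc VG]
2. ∠GVQ = 107°  [△VQG]
3. ∠GCQ = 73°  [cyclic VQCG, opposite ∠V+∠C]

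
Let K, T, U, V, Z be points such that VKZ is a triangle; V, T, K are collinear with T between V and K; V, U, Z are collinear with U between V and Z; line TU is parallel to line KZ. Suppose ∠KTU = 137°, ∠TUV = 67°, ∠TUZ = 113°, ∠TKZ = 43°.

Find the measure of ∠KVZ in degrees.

1. ∠UTV = 43°  [linear pair at T on VK]
2. ∠TVU = 70°  [△VTU]
3. ∠KVZ = 70°  [T on VK, U on VZ]

∠KVZ = 70°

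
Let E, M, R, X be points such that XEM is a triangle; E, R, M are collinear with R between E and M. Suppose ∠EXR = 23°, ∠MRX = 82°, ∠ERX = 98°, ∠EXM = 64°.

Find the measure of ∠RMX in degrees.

∠RMX = 57°

1. ∠REX = 59°  [△XER]
2. ∠MEX = 59°  [R on ray EM]
3. ∠EMX = 57°  [△XEM]
4. ∠RMX = 57°  [R on ray ME]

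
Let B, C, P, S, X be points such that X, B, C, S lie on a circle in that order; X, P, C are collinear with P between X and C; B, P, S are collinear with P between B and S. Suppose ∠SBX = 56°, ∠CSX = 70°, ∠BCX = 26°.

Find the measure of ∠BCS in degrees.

∠BCS = 82°

1. ∠SCX = 56°  [same arc XS]
2. ∠CBX = 110°  [cyclic XBCS, opposite ∠B+∠S]
3. ∠CXS = 54°  [△XCS]
4. ∠BXC = 44°  [△XBC]
5. ∠CBS = 54°  [same arc CS]
6. ∠BSC = 44°  [same arc BC]
7. ∠BCS = 82°  [△BCS]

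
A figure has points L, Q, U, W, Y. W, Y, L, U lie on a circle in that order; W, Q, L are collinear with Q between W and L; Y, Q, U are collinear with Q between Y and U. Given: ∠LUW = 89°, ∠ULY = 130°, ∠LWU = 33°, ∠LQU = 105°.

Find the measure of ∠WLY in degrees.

∠WLY = 72°

1. ∠ULW = 58°  [△WLU]
2. ∠UWY = 50°  [cyclic WYLU, opposite ∠W+∠L]
3. ∠UYW = 58°  [same arc WU]
4. ∠WUY = 72°  [△WYU]
5. ∠WLY = 72°  [same arc WY]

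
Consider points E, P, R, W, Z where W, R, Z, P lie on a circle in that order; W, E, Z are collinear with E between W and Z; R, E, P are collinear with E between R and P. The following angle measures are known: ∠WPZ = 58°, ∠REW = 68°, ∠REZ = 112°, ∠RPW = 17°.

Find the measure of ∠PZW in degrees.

1. ∠PEW = 112°  [vertical angles at E]
2. ∠PWZ = 51°  [△WEP]
3. ∠PZW = 71°  [△WZP]

∠PZW = 71°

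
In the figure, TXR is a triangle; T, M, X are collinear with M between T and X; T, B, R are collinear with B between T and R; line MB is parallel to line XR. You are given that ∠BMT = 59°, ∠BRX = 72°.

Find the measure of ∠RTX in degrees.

∠RTX = 49°

1. ∠RXT = 59°  [MB∥XR, corresponding at M]
2. ∠TRX = 72°  [B on ray RT]
3. ∠RTX = 49°  [△TXR]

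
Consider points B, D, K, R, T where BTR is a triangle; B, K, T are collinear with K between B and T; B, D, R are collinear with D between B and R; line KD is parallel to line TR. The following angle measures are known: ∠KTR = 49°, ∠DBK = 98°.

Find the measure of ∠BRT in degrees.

1. ∠BTR = 49°  [K on ray TB]
2. ∠RBT = 98°  [K on BT, D on BR]
3. ∠BRT = 33°  [△BTR]

∠BRT = 33°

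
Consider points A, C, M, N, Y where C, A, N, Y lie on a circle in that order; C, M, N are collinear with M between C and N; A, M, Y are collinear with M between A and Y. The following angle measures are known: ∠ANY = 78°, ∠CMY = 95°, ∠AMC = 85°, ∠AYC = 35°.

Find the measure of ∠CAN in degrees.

∠CAN = 93°

1. ∠ACY = 102°  [cyclic CANY, opposite ∠C+∠N]
2. ∠ANC = 35°  [same arc CA]
3. ∠CAY = 43°  [△CAY]
4. ∠ACN = 52°  [△CMA]
5. ∠CAN = 93°  [△CAN]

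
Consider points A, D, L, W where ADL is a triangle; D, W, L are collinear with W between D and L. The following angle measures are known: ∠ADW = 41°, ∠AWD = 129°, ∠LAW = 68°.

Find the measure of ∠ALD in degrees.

∠ALD = 61°

1. ∠AWL = 51°  [linear pair at W on DL]
2. ∠ALW = 61°  [△AWL]
3. ∠ALD = 61°  [W on ray LD]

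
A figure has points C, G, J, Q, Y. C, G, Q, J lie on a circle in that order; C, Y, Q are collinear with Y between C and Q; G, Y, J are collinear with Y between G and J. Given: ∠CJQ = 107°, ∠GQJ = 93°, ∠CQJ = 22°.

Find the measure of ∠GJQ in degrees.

∠GJQ = 36°

1. ∠JCQ = 51°  [△CQJ]
2. ∠JGQ = 51°  [same arc QJ]
3. ∠GJQ = 36°  [△GQJ]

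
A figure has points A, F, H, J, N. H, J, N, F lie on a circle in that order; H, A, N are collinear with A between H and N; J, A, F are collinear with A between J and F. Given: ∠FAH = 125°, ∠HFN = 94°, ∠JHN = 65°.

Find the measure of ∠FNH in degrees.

∠FNH = 60°

1. ∠FAN = 55°  [linear pair at A on HN]
2. ∠JFN = 65°  [same arc JN]
3. ∠FNH = 60°  [△NAF]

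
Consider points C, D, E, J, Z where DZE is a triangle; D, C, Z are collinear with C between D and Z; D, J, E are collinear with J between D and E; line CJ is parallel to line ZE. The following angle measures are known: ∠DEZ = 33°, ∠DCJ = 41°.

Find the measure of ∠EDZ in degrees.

∠EDZ = 106°

1. ∠CJD = 33°  [CJ∥ZE, corresponding at J]
2. ∠CDJ = 106°  [△DCJ]
3. ∠EDZ = 106°  [C on DZ, J on DE]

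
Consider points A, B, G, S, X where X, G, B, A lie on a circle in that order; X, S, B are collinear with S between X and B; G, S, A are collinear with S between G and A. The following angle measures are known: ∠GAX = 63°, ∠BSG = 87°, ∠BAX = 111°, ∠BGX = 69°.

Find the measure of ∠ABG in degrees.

∠ABG = 102°

1. ∠GBX = 63°  [same arc XG]
2. ∠AGB = 30°  [△GSB]
3. ∠BXG = 48°  [△XGB]
4. ∠BAG = 48°  [same arc GB]
5. ∠ABG = 102°  [△GBA]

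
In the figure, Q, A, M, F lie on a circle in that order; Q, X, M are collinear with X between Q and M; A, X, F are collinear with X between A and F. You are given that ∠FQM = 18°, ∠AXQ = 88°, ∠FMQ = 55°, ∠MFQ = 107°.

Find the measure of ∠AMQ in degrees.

∠AMQ = 70°

1. ∠FAM = 18°  [same arc MF]
2. ∠AXM = 92°  [linear pair at X on QM]
3. ∠AMQ = 70°  [△AXM]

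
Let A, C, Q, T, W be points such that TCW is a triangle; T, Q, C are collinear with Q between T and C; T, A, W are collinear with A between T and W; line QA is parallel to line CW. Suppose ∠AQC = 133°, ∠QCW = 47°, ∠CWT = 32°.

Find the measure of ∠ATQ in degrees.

1. ∠AQT = 47°  [linear pair at Q on TC]
2. ∠QAT = 32°  [QA∥CW, corresponding at A]
3. ∠ATQ = 101°  [△TQA]

∠ATQ = 101°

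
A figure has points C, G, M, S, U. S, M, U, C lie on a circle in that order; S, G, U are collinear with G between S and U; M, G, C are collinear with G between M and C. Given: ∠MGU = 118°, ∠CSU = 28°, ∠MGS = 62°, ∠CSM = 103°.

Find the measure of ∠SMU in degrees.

∠SMU = 71°

1. ∠CGS = 118°  [vertical angles at G]
2. ∠CMU = 28°  [same arc UC]
3. ∠MCS = 34°  [△SGC]
4. ∠CMS = 43°  [△SMC]
5. ∠MUS = 34°  [△MGU]
6. ∠MSU = 75°  [△SGM]
7. ∠SMU = 71°  [△SMU]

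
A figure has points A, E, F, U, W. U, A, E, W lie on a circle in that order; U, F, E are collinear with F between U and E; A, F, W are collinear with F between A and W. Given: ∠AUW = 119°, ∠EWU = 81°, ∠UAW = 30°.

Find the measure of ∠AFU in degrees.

∠AFU = 100°

1. ∠AWU = 31°  [△UAW]
2. ∠EAU = 99°  [cyclic UAEW, opposite ∠A+∠W]
3. ∠AEU = 31°  [same arc UA]
4. ∠AUE = 50°  [△UAE]
5. ∠AFU = 100°  [△UFA]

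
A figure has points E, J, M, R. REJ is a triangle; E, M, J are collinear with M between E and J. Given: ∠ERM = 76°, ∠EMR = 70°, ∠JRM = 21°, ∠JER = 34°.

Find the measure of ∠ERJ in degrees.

∠ERJ = 97°

1. ∠JMR = 110°  [linear pair at M on EJ]
2. ∠MJR = 49°  [△RMJ]
3. ∠EJR = 49°  [M on ray JE]
4. ∠ERJ = 97°  [△REJ]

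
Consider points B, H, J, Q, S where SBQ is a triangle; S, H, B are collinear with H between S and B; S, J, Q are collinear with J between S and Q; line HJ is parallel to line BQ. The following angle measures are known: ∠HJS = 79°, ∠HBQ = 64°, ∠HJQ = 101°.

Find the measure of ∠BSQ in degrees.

∠BSQ = 37°

1. ∠BQS = 79°  [HJ∥BQ, corresponding at J]
2. ∠QBS = 64°  [H on ray BS]
3. ∠BSQ = 37°  [△SBQ]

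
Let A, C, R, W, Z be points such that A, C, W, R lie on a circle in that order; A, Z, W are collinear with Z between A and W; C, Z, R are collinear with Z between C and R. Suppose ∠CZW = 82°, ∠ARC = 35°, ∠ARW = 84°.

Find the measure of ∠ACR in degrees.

∠ACR = 33°

1. ∠AZR = 82°  [vertical angles at Z]
2. ∠RAW = 63°  [△AZR]
3. ∠AWR = 33°  [△AWR]
4. ∠ACR = 33°  [same arc AR]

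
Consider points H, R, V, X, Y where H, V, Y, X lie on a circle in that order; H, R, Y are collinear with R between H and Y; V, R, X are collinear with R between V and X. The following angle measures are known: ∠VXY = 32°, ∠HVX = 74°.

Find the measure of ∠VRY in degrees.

1. ∠VHY = 32°  [same arc VY]
2. ∠HRV = 74°  [△HRV]
3. ∠VRY = 106°  [linear pair at R on HY]

∠VRY = 106°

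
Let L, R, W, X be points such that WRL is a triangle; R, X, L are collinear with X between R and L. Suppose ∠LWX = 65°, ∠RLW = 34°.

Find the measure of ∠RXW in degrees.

∠RXW = 99°

1. ∠WLX = 34°  [X on ray LR]
2. ∠LXW = 81°  [△WXL]
3. ∠RXW = 99°  [linear pair at X on RL]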